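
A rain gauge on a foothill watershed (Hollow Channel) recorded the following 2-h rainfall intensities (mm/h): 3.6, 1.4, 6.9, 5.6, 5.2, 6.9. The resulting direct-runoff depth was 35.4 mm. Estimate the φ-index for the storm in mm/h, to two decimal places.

Only the 5 blocks with intensity above φ contribute runoff: 3.6, 6.9, 5.6, 5.2, 6.9 mm/h.
Σ(I−φ)·Δt = d  ⇒  (3.6+6.9+5.6+5.2+6.9 − 5φ)·2 = 35.4
φ = (28.20 − 35.4/2) / 5 = 2.10 mm/h.

φ ≈ 2.10 mm/h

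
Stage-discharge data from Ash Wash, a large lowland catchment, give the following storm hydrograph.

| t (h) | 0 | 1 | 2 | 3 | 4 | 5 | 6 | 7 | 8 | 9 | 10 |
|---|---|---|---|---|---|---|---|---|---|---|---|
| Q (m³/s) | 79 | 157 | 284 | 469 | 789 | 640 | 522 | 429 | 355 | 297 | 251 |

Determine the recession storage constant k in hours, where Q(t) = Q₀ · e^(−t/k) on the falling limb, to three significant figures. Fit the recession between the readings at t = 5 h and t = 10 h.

k ≈ 5.34 h

On the falling limb, Q drops from 640 to 251 m³/s between t = 5 h and t = 10 h (Δt = 5 h).
k = −Δt / ln(Q₂/Q₁) = −5 / ln(251/640) = 5.34 h.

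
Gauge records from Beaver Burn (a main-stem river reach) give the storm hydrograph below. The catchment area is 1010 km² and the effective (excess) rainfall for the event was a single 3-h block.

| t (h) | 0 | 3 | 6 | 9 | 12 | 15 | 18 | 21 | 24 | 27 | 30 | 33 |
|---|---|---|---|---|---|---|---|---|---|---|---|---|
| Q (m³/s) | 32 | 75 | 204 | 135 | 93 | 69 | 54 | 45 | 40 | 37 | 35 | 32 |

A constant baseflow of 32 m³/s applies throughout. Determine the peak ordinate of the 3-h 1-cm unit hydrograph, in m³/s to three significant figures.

Direct runoff: 0.0, 43.0, 172.0, 103.0, 61.0, 37.0, 22.0, 13.0, 8.0, 5.0, 3.0, 0.0 m³/s; ΣQ_DR = 467.0 m³/s, peak = 172.0 m³/s.
Runoff depth d = ΣQ_DR·Δt / A = 467.0 × 10800 / (1010 km²) = 4.994 mm.
The 1-cm UH is the DRH scaled by (10 mm)/d, so U_p = 172.0 × 10/4.994 = 344 m³/s.

U_p ≈ 344 m³/s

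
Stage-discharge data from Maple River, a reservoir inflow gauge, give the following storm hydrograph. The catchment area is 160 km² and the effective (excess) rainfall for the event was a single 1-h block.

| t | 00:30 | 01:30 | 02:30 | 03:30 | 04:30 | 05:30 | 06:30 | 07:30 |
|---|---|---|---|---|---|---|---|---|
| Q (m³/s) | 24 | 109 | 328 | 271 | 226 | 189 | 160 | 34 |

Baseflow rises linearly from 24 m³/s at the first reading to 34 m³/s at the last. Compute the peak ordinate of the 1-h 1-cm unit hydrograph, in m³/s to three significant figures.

Direct runoff: 0.00, 83.57, 301.14, 242.71, 196.29, 157.86, 127.43, 0.00 m³/s; ΣQ_DR = 1109 m³/s, peak = 301.14 m³/s.
Runoff depth d = ΣQ_DR·Δt / A = 1109 × 3600 / (160 km²) = 24.95 mm.
The 1-cm UH is the DRH scaled by (10 mm)/d, so U_p = 301.14 × 10/24.95 = 121 m³/s.

U_p ≈ 121 m³/s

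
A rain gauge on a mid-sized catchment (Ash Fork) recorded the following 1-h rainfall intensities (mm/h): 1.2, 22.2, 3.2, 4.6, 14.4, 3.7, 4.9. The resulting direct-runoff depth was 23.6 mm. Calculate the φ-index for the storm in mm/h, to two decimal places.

Only the 2 blocks with intensity above φ contribute runoff: 22.2, 14.4 mm/h.
Σ(I−φ)·Δt = d  ⇒  (22.2+14.4 − 2φ)·1 = 23.6
φ = (36.60 − 23.6/1) / 2 = 6.50 mm/h.

φ ≈ 6.50 mm/h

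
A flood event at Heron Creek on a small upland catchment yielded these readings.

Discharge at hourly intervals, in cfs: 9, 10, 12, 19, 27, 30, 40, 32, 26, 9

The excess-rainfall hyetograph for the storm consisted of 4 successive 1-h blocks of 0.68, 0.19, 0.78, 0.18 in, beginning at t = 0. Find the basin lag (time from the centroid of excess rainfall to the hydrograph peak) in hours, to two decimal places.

t_L ≈ 4.25 h

Centroid of excess rainfall: t_c = Σ P_i·t̄_i / ΣP_i = 1.7514 h (block centres at 0.5, 1.5, 2.5, 3.5 h).
Hydrograph peak occurs at t = 6 h, so basin lag t_L = 6 − 1.7514 = 4.25 h.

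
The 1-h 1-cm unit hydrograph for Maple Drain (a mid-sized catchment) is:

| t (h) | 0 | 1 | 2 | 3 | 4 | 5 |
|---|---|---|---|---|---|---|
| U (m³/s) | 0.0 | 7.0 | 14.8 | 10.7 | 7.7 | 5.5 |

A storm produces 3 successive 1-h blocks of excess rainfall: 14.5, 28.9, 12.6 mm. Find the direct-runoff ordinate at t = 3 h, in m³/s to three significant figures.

By discrete convolution, Q_j = Σ (P_i / 10 mm) · U_{j−i}.
At t = 3 h (j=3): Q = (14.5/10)·10.7 + (28.9/10)·14.8 + (12.6/10)·7.0 = 67.1 m³/s.

Q ≈ 67.1 m³/s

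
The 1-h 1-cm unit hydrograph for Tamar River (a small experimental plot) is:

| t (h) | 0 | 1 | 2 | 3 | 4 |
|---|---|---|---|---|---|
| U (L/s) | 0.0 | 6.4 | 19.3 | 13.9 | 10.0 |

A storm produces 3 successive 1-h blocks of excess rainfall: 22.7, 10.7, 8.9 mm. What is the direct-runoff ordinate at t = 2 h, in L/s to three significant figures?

Q ≈ 50.7 L/s

By discrete convolution, Q_j = Σ (P_i / 10 mm) · U_{j−i}.
At t = 2 h (j=2): Q = (22.7/10)·19.3 + (10.7/10)·6.4 + (8.9/10)·0.0 = 50.7 L/s.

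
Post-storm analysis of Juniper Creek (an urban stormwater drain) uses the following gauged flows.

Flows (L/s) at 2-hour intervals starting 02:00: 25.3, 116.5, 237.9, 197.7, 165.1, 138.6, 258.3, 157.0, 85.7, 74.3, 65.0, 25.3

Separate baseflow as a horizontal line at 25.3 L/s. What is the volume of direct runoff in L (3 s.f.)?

V ≈ 8.95 × 10^6 L

Direct-runoff ordinates (Q − Q_b): 0.0, 91.2, 212.6, 172.4, 139.8, 113.3, 233.0, 131.7, 60.4, 49.0, 39.7, 0.0 L/s.
ΣQ_DR = 1243 L/s.
With Δt = 2 h = 7200 s, V = ΣQ_DR · Δt = 1243 × 7200 = 8.95 × 10^6 L.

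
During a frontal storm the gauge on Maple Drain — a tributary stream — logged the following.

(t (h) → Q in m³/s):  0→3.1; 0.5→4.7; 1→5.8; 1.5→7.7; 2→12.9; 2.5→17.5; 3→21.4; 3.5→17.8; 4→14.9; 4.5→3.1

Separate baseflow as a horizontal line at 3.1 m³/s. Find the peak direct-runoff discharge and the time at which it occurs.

Subtracting baseflow gives direct-runoff ordinates: 0.0, 1.6, 2.7, 4.6, 9.8, 14.4, 18.3, 14.7, 11.8, 0.0 m³/s.
The maximum is 18.3 m³/s, occurring at the reading for t = 3 h.

Q_p = 18.3 m³/s at t = 3 h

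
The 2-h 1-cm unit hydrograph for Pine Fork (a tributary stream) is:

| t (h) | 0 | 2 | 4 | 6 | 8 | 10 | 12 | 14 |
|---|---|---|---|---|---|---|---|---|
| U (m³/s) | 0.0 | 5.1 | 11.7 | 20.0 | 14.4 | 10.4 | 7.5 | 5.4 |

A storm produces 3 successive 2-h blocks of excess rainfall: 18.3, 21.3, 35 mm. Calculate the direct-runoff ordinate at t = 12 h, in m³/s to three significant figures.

Q ≈ 86.3 m³/s

By discrete convolution, Q_j = Σ (P_i / 10 mm) · U_{j−i}.
At t = 12 h (j=6): Q = (18.3/10)·7.5 + (21.3/10)·10.4 + (35/10)·14.4 = 86.3 m³/s.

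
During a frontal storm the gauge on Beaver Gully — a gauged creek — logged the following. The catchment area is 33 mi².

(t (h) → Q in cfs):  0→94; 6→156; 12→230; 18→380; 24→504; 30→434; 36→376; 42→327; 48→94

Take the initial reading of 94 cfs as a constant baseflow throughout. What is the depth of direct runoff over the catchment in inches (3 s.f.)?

Direct runoff: 0.0, 62.0, 136.0, 286.0, 410.0, 340.0, 282.0, 233.0, 0.0 cfs; ΣQ_DR = 1749 cfs.
V = ΣQ_DR · Δt = 1749 × 21600 s = 3.778 × 10^7 ft³.
Over A = 33 mi², depth = V / A = 0.493 in.

d ≈ 0.493 in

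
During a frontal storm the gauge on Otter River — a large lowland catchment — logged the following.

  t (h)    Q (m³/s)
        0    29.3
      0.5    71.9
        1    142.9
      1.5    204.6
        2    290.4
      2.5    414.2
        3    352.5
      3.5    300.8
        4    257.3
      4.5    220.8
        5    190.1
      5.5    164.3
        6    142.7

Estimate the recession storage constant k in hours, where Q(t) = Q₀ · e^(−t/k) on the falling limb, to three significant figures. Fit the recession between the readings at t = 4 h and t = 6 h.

On the falling limb, Q drops from 257.3 to 142.7 m³/s between t = 4 h and t = 6 h (Δt = 2 h).
k = −Δt / ln(Q₂/Q₁) = −2 / ln(142.7/257.3) = 3.39 h.

k ≈ 3.39 h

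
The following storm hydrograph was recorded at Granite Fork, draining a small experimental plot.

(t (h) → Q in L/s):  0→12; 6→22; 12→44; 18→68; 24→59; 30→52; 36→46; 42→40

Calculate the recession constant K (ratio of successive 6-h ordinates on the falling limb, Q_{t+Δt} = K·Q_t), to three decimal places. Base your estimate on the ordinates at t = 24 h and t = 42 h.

Using the recession-limb readings at t = 24 h and t = 42 h: Q falls from 59 to 40 L/s over 3 intervals.
K = (Q₂/Q₁)^(1/3) = (40/59)^(1/3) = 0.878.

K ≈ 0.878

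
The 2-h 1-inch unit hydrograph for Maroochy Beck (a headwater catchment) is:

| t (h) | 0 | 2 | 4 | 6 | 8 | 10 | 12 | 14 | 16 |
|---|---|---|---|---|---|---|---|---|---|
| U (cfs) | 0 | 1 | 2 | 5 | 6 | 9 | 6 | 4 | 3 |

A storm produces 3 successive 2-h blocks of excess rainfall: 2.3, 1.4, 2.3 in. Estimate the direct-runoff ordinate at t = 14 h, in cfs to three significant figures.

By discrete convolution, Q_j = Σ (P_i / 1 in) · U_{j−i}.
At t = 14 h (j=7): Q = (2.3/1)·4 + (1.4/1)·6 + (2.3/1)·9 = 38.3 cfs.

Q ≈ 38.3 cfs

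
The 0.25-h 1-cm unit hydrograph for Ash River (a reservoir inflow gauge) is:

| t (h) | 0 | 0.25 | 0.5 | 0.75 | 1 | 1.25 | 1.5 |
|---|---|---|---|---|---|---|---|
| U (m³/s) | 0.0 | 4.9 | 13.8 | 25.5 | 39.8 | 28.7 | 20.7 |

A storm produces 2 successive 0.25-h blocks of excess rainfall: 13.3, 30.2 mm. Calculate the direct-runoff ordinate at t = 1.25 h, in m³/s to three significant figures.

By discrete convolution, Q_j = Σ (P_i / 10 mm) · U_{j−i}.
At t = 1.25 h (j=5): Q = (13.3/10)·28.7 + (30.2/10)·39.8 = 158 m³/s.

Q ≈ 158 m³/s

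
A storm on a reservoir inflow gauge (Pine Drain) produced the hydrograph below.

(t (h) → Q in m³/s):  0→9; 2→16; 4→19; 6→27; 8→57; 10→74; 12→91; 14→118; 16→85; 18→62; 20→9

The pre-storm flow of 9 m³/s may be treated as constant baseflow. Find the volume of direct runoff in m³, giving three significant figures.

Direct-runoff ordinates (Q − Q_b): 0.0, 7.0, 10.0, 18.0, 48.0, 65.0, 82.0, 109.0, 76.0, 53.0, 0.0 m³/s.
ΣQ_DR = 468.0 m³/s.
With Δt = 2 h = 7200 s, V = ΣQ_DR · Δt = 468.0 × 7200 = 3.37 × 10^6 m³.

V ≈ 3.37 × 10^6 m³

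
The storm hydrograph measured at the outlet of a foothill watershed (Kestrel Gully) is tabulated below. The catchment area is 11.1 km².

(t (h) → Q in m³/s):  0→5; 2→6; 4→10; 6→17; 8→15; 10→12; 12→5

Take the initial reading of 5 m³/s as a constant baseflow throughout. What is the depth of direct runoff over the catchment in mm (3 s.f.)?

Direct runoff: 0.0, 1.0, 5.0, 12.0, 10.0, 7.0, 0.0 m³/s; ΣQ_DR = 35.00 m³/s.
V = ΣQ_DR · Δt = 35.00 × 7200 s = 2.520 × 10^5 m³.
Over A = 11.1 km², depth = V / A = 22.7 mm.

d ≈ 22.7 mm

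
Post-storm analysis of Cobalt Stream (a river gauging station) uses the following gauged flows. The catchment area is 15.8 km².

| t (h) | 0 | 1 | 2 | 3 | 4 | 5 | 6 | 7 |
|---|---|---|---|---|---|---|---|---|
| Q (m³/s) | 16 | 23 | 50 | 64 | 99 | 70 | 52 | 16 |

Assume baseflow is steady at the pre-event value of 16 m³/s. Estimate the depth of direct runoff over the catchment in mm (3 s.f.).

d ≈ 59.7 mm

Direct runoff: 0.0, 7.0, 34.0, 48.0, 83.0, 54.0, 36.0, 0.0 m³/s; ΣQ_DR = 262.0 m³/s.
V = ΣQ_DR · Δt = 262.0 × 3600 s = 9.432 × 10^5 m³.
Over A = 15.8 km², depth = V / A = 59.7 mm.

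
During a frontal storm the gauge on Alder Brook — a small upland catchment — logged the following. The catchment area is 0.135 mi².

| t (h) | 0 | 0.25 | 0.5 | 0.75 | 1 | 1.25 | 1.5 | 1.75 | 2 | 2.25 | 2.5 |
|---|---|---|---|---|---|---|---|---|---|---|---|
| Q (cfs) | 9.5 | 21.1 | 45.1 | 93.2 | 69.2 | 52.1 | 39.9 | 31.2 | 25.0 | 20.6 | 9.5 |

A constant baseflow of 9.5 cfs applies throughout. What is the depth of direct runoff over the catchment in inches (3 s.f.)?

Direct runoff: 0.0, 11.6, 35.6, 83.7, 59.7, 42.6, 30.4, 21.7, 15.5, 11.1, 0.0 cfs; ΣQ_DR = 311.9 cfs.
V = ΣQ_DR · Δt = 311.9 × 900 s = 2.807 × 10^5 ft³.
Over A = 0.135 mi², depth = V / A = 0.895 in.

d ≈ 0.895 in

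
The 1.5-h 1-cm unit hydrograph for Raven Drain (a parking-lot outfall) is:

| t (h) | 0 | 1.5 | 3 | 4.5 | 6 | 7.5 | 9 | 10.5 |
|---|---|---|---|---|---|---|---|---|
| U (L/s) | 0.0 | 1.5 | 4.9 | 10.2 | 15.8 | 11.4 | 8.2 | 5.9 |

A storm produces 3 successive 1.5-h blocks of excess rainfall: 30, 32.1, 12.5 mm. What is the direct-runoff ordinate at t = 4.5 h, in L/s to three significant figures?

By discrete convolution, Q_j = Σ (P_i / 10 mm) · U_{j−i}.
At t = 4.5 h (j=3): Q = (30/10)·10.2 + (32.1/10)·4.9 + (12.5/10)·1.5 = 48.2 L/s.

Q ≈ 48.2 L/s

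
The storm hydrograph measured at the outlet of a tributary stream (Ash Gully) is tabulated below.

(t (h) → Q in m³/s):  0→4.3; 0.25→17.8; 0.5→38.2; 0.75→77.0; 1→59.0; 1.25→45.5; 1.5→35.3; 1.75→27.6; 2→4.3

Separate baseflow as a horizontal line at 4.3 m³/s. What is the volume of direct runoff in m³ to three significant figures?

V ≈ 2.43 × 10^5 m³

Direct-runoff ordinates (Q − Q_b): 0.0, 13.5, 33.9, 72.7, 54.7, 41.2, 31.0, 23.3, 0.0 m³/s.
ΣQ_DR = 270.3 m³/s.
With Δt = 0.25 h = 900 s, V = ΣQ_DR · Δt = 270.3 × 900 = 2.43 × 10^5 m³.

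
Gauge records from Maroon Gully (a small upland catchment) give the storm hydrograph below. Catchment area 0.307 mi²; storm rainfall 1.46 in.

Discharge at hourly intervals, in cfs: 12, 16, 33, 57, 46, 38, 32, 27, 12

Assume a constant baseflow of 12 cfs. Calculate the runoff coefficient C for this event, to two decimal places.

C ≈ 0.57

ΣQ_DR = 165.0 cfs; V = ΣQ_DR·Δt = 5.940 × 10^5 ft³.
Runoff depth d = V / A = 0.8328 in.
C = d / P = 0.8328 / 1.46 = 0.57.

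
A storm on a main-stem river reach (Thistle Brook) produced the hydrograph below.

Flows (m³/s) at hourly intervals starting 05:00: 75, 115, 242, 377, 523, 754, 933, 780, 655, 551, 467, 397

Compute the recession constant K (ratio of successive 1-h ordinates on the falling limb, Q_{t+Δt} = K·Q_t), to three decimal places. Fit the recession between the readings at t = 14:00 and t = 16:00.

Using the recession-limb readings at t = 14:00 and t = 16:00: Q falls from 551 to 397 m³/s over 2 intervals.
K = (Q₂/Q₁)^(1/2) = (397/551)^(1/2) = 0.849.

K ≈ 0.849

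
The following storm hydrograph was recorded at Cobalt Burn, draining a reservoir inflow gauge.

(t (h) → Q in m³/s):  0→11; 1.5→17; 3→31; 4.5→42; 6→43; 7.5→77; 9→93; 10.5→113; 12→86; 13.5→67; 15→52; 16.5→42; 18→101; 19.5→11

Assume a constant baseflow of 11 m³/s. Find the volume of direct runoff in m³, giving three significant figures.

V ≈ 3.41 × 10^6 m³

Direct-runoff ordinates (Q − Q_b): 0.0, 6.0, 20.0, 31.0, 32.0, 66.0, 82.0, 102.0, 75.0, 56.0, 41.0, 31.0, 90.0, 0.0 m³/s.
ΣQ_DR = 632.0 m³/s.
With Δt = 1.5 h = 5400 s, V = ΣQ_DR · Δt = 632.0 × 5400 = 3.41 × 10^6 m³.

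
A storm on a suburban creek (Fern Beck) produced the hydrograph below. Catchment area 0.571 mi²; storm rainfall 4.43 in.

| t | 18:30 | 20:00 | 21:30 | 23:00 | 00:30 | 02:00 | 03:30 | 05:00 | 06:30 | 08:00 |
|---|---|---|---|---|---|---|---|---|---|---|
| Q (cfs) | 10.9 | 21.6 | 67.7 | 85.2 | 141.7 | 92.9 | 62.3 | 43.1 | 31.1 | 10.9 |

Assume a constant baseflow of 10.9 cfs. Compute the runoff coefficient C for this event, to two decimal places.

C ≈ 0.42

ΣQ_DR = 458.4 cfs; V = ΣQ_DR·Δt = 2.475 × 10^6 ft³.
Runoff depth d = V / A = 1.866 in.
C = d / P = 1.866 / 4.43 = 0.42.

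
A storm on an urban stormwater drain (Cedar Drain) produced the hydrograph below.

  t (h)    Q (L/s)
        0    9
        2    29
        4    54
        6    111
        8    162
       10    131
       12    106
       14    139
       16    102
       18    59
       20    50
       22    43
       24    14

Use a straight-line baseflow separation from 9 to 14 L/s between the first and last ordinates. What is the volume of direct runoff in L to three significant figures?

V ≈ 6.19 × 10^6 L

Direct-runoff ordinates (Q − Q_b): 0.00, 19.58, 44.17, 100.75, 151.33, 119.92, 94.50, 127.08, 89.67, 46.25, 36.83, 29.42, 0.00 L/s.
ΣQ_DR = 859.5 L/s.
With Δt = 2 h = 7200 s, V = ΣQ_DR · Δt = 859.5 × 7200 = 6.19 × 10^6 L.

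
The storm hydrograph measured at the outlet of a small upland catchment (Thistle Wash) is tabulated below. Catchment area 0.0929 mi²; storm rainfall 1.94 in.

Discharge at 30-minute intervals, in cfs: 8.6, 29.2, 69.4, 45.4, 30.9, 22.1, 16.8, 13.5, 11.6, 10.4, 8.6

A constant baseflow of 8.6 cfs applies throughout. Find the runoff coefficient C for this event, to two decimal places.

ΣQ_DR = 171.9 cfs; V = ΣQ_DR·Δt = 3.094 × 10^5 ft³.
Runoff depth d = V / A = 1.434 in.
C = d / P = 1.434 / 1.94 = 0.74.

C ≈ 0.74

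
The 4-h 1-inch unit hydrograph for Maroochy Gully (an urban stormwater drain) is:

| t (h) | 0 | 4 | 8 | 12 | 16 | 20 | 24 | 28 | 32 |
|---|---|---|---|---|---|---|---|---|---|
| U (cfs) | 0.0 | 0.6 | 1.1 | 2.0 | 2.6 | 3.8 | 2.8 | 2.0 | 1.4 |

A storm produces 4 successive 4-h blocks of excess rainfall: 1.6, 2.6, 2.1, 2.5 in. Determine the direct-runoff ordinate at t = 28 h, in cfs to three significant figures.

By discrete convolution, Q_j = Σ (P_i / 1 in) · U_{j−i}.
At t = 28 h (j=7): Q = (1.6/1)·2.0 + (2.6/1)·2.8 + (2.1/1)·3.8 + (2.5/1)·2.6 = 25.0 cfs.

Q ≈ 25.0 cfs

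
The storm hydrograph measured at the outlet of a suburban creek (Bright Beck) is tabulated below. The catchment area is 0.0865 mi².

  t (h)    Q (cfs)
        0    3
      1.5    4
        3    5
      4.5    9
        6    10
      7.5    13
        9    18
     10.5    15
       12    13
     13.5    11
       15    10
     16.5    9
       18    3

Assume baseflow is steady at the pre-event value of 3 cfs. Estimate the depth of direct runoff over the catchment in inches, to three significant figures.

d ≈ 2.26 in

Direct runoff: 0.0, 1.0, 2.0, 6.0, 7.0, 10.0, 15.0, 12.0, 10.0, 8.0, 7.0, 6.0, 0.0 cfs; ΣQ_DR = 84.00 cfs.
V = ΣQ_DR · Δt = 84.00 × 5400 s = 4.536 × 10^5 ft³.
Over A = 0.0865 mi², depth = V / A = 2.26 in.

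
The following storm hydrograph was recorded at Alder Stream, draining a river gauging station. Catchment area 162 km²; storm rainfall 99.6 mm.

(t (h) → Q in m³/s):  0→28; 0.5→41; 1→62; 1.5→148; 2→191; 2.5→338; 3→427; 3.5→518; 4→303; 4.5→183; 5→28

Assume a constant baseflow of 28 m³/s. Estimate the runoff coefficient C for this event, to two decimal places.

ΣQ_DR = 1959 m³/s; V = ΣQ_DR·Δt = 3.526 × 10^6 m³.
Runoff depth d = V / A = 21.77 mm.
C = d / P = 21.77 / 99.6 = 0.22.

C ≈ 0.22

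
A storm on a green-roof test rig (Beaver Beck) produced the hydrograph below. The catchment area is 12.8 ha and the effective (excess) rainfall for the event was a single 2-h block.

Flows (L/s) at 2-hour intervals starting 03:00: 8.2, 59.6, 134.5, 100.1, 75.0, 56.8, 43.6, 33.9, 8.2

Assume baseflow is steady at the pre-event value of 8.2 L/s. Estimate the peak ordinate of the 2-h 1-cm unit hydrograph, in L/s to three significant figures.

Direct runoff: 0.0, 51.4, 126.3, 91.9, 66.8, 48.6, 35.4, 25.7, 0.0 L/s; ΣQ_DR = 446.1 L/s, peak = 126.3 L/s.
Runoff depth d = ΣQ_DR·Δt / A = 446.1 × 7200 / (12.8 ha) = 25.09 mm.
The 1-cm UH is the DRH scaled by (10 mm)/d, so U_p = 126.3 × 10/25.09 = 50.3 L/s.

U_p ≈ 50.3 L/s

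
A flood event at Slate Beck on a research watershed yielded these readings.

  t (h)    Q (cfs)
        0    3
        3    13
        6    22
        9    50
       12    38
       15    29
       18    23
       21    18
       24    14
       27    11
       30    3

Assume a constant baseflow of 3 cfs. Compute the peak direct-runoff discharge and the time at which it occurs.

Subtracting baseflow gives direct-runoff ordinates: 0.0, 10.0, 19.0, 47.0, 35.0, 26.0, 20.0, 15.0, 11.0, 8.0, 0.0 cfs.
The maximum is 47.0 cfs, occurring at the reading for t = 9 h.

Q_p = 47.0 cfs at t = 9 h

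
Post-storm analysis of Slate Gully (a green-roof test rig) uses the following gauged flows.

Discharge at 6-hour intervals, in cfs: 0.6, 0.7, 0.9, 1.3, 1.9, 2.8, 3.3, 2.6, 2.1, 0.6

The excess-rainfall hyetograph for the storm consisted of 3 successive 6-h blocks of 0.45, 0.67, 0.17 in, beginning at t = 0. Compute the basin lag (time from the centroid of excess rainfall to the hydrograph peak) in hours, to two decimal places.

t_L ≈ 28.30 h

Centroid of excess rainfall: t_c = Σ P_i·t̄_i / ΣP_i = 7.6977 h (block centres at 3, 9, 15 h).
Hydrograph peak occurs at t = 36 h, so basin lag t_L = 36 − 7.6977 = 28.30 h.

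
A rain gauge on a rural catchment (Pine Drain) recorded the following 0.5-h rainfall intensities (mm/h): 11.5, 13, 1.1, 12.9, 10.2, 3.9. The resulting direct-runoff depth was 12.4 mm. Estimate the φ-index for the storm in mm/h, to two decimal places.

φ ≈ 5.70 mm/h

Only the 4 blocks with intensity above φ contribute runoff: 11.5, 13, 12.9, 10.2 mm/h.
Σ(I−φ)·Δt = d  ⇒  (11.5+13+12.9+10.2 − 4φ)·0.5 = 12.4
φ = (47.60 − 12.4/0.5) / 4 = 5.70 mm/h.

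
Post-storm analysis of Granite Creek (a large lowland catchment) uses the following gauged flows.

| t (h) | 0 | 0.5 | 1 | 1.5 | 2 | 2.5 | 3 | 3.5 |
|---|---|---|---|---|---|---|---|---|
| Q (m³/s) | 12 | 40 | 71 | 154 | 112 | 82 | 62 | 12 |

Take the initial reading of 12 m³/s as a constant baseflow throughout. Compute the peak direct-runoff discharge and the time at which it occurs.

Subtracting baseflow gives direct-runoff ordinates: 0.0, 28.0, 59.0, 142.0, 100.0, 70.0, 50.0, 0.0 m³/s.
The maximum is 142.0 m³/s, occurring at the reading for t = 1.5 h.

Q_p = 142.0 m³/s at t = 1.5 h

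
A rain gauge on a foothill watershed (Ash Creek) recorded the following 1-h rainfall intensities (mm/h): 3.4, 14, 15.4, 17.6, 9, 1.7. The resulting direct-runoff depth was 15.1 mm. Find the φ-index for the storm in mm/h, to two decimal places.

Only the 3 blocks with intensity above φ contribute runoff: 14, 15.4, 17.6 mm/h.
Σ(I−φ)·Δt = d  ⇒  (14+15.4+17.6 − 3φ)·1 = 15.1
φ = (47.00 − 15.1/1) / 3 = 10.63 mm/h.

φ ≈ 10.63 mm/h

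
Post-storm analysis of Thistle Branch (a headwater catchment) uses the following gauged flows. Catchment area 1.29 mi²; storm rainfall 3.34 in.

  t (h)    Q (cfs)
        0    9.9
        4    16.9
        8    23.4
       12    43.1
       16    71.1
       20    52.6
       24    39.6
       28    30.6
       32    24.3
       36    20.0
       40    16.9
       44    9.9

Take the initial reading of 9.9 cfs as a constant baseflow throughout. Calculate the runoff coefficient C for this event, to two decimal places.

ΣQ_DR = 239.5 cfs; V = ΣQ_DR·Δt = 3.449 × 10^6 ft³.
Runoff depth d = V / A = 1.151 in.
C = d / P = 1.151 / 3.34 = 0.34.

C ≈ 0.34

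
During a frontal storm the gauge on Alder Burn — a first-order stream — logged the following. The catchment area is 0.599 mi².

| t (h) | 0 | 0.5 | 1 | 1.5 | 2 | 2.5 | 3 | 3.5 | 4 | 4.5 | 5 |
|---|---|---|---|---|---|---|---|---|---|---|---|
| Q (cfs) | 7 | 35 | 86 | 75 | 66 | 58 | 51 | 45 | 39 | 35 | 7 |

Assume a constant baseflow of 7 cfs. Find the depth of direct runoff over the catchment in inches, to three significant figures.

d ≈ 0.552 in

Direct runoff: 0.0, 28.0, 79.0, 68.0, 59.0, 51.0, 44.0, 38.0, 32.0, 28.0, 0.0 cfs; ΣQ_DR = 427.0 cfs.
V = ΣQ_DR · Δt = 427.0 × 1800 s = 7.686 × 10^5 ft³.
Over A = 0.599 mi², depth = V / A = 0.552 in.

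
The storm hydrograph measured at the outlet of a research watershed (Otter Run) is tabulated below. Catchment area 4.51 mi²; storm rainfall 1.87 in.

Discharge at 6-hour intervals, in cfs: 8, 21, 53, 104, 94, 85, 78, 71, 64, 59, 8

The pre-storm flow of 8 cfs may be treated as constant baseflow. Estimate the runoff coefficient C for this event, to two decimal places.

ΣQ_DR = 557.0 cfs; V = ΣQ_DR·Δt = 1.203 × 10^7 ft³.
Runoff depth d = V / A = 1.148 in.
C = d / P = 1.148 / 1.87 = 0.61.

C ≈ 0.61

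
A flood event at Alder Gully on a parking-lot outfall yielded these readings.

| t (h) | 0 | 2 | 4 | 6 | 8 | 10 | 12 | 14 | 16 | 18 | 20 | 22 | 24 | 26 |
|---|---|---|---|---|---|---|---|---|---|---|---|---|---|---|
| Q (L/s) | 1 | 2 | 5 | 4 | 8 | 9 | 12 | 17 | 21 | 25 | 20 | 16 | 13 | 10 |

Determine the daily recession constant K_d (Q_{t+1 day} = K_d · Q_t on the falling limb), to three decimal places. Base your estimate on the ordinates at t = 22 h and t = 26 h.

Between t = 22 h and t = 26 h the flow falls from 16 to 10 L/s over 2×2 h = 4 h.
Per-interval ratio K = (10/16)^(1/2) = 0.7906; K_d = K^(24/2) = 0.060.

K_d ≈ 0.060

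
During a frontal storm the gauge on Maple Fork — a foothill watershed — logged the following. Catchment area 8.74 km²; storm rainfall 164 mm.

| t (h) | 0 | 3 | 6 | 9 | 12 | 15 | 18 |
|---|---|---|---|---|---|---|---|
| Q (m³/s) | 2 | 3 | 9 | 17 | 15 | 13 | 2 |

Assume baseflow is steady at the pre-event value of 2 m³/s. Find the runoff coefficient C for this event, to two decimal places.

C ≈ 0.35

ΣQ_DR = 47.00 m³/s; V = ΣQ_DR·Δt = 5.076 × 10^5 m³.
Runoff depth d = V / A = 58.08 mm.
C = d / P = 58.08 / 164 = 0.35.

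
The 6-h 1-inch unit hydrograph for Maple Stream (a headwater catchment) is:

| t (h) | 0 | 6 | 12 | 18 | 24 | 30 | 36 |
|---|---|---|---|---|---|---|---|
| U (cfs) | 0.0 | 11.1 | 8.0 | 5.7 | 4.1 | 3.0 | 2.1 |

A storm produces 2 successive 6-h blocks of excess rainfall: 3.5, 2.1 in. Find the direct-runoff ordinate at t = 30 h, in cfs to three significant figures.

Q ≈ 19.1 cfs

By discrete convolution, Q_j = Σ (P_i / 1 in) · U_{j−i}.
At t = 30 h (j=5): Q = (3.5/1)·3.0 + (2.1/1)·4.1 = 19.1 cfs.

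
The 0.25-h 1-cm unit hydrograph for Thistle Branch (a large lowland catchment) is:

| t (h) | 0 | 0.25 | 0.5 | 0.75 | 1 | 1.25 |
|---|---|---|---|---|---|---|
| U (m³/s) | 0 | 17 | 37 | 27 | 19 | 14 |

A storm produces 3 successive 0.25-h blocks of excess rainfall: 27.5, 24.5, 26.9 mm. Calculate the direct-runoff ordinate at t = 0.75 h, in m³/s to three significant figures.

By discrete convolution, Q_j = Σ (P_i / 10 mm) · U_{j−i}.
At t = 0.75 h (j=3): Q = (27.5/10)·27 + (24.5/10)·37 + (26.9/10)·17 = 211 m³/s.

Q ≈ 211 m³/s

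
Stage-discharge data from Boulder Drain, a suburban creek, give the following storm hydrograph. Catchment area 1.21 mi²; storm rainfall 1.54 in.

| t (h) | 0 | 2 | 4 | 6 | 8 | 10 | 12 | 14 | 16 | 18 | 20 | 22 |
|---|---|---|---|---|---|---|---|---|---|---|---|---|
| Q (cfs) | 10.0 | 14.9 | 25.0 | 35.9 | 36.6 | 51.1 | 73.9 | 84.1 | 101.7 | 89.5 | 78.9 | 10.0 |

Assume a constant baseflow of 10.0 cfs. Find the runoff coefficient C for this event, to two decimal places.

ΣQ_DR = 491.6 cfs; V = ΣQ_DR·Δt = 3.540 × 10^6 ft³.
Runoff depth d = V / A = 1.259 in.
C = d / P = 1.259 / 1.54 = 0.82.

C ≈ 0.82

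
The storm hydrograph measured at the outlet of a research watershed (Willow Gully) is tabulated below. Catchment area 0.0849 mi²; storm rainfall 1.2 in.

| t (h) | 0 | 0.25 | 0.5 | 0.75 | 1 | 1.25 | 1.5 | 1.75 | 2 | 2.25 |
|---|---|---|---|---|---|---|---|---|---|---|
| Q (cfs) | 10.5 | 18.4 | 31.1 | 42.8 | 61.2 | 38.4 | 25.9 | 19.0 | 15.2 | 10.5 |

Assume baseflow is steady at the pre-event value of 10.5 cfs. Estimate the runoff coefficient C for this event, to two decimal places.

C ≈ 0.64

ΣQ_DR = 168.0 cfs; V = ΣQ_DR·Δt = 1.512 × 10^5 ft³.
Runoff depth d = V / A = 0.7666 in.
C = d / P = 0.7666 / 1.2 = 0.64.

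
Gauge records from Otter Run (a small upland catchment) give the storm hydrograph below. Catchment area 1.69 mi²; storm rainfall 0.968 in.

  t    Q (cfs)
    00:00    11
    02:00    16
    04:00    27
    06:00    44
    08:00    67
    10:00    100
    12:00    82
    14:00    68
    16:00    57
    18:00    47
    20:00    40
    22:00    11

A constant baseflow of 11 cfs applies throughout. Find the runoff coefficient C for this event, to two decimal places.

C ≈ 0.83

ΣQ_DR = 438.0 cfs; V = ΣQ_DR·Δt = 3.154 × 10^6 ft³.
Runoff depth d = V / A = 0.8032 in.
C = d / P = 0.8032 / 0.968 = 0.83.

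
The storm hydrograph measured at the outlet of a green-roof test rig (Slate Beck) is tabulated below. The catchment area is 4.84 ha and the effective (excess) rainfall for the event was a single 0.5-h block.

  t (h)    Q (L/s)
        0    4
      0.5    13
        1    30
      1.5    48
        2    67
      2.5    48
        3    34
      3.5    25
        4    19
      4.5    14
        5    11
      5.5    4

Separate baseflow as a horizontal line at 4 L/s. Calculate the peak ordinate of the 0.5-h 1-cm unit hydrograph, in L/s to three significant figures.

U_p ≈ 63.0 L/s

Direct runoff: 0.0, 9.0, 26.0, 44.0, 63.0, 44.0, 30.0, 21.0, 15.0, 10.0, 7.0, 0.0 L/s; ΣQ_DR = 269.0 L/s, peak = 63.0 L/s.
Runoff depth d = ΣQ_DR·Δt / A = 269.0 × 1800 / (4.84 ha) = 10.00 mm.
The 1-cm UH is the DRH scaled by (10 mm)/d, so U_p = 63.0 × 10/10.00 = 63.0 L/s.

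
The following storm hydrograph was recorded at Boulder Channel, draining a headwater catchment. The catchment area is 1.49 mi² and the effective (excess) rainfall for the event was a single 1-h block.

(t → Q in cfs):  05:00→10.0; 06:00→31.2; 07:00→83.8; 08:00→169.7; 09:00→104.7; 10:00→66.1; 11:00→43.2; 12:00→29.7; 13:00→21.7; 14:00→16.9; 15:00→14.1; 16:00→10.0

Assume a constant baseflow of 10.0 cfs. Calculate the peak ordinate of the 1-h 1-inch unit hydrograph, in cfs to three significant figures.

U_p ≈ 319 cfs

Direct runoff: 0.0, 21.2, 73.8, 159.7, 94.7, 56.1, 33.2, 19.7, 11.7, 6.9, 4.1, 0.0 cfs; ΣQ_DR = 481.1 cfs, peak = 159.7 cfs.
Runoff depth d = ΣQ_DR·Δt / A = 481.1 × 3600 / (1.49 mi²) = 0.5003 in.
The 1-inch UH is the DRH scaled by (1 in)/d, so U_p = 159.7 × 1/0.5003 = 319 cfs.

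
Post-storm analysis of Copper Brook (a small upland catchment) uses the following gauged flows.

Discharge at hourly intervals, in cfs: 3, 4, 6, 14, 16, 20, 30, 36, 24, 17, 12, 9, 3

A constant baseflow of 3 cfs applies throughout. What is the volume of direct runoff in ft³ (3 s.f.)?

Direct-runoff ordinates (Q − Q_b): 0.0, 1.0, 3.0, 11.0, 13.0, 17.0, 27.0, 33.0, 21.0, 14.0, 9.0, 6.0, 0.0 cfs.
ΣQ_DR = 155.0 cfs.
With Δt = 1 h = 3600 s, V = ΣQ_DR · Δt = 155.0 × 3600 = 5.58 × 10^5 ft³.

V ≈ 5.58 × 10^5 ft³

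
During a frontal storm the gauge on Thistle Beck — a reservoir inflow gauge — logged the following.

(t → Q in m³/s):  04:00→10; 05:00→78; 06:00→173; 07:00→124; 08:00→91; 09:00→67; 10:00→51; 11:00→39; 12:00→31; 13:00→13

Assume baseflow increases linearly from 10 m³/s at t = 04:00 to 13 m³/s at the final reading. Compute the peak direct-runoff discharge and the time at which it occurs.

Subtracting baseflow gives direct-runoff ordinates: 0.00, 67.67, 162.33, 113.00, 79.67, 55.33, 39.00, 26.67, 18.33, 0.00 m³/s.
The maximum is 162.33 m³/s, occurring at the reading for t = 06:00.

Q_p = 162.33 m³/s at t = 06:00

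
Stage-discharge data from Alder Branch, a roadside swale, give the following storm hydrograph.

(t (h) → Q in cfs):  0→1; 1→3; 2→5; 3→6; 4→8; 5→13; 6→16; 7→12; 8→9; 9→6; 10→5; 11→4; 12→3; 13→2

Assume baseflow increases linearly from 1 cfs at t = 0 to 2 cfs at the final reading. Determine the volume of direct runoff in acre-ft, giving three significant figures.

Direct-runoff ordinates (Q − Q_b): 0.00, 1.92, 3.85, 4.77, 6.69, 11.62, 14.54, 10.46, 7.38, 4.31, 3.23, 2.15, 1.08, 0.00 cfs.
ΣQ_DR = 72.00 cfs.
With Δt = 1 h = 3600 s, V = ΣQ_DR · Δt = 72.00 × 3600 = 2.59 × 10^5 ft³ = 5.95 acre-ft.

V ≈ 5.95 acre-ft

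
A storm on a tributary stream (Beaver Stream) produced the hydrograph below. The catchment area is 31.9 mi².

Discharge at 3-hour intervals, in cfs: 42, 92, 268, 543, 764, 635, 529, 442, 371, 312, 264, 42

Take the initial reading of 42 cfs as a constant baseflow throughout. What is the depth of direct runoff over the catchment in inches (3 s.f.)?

d ≈ 0.554 in

Direct runoff: 0.0, 50.0, 226.0, 501.0, 722.0, 593.0, 487.0, 400.0, 329.0, 270.0, 222.0, 0.0 cfs; ΣQ_DR = 3800 cfs.
V = ΣQ_DR · Δt = 3800 × 10800 s = 4.104 × 10^7 ft³.
Over A = 31.9 mi², depth = V / A = 0.554 in.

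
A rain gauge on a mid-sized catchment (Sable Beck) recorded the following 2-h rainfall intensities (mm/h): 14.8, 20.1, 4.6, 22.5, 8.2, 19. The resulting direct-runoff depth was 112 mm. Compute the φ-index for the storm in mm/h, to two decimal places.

Only the 5 blocks with intensity above φ contribute runoff: 14.8, 20.1, 22.5, 8.2, 19 mm/h.
Σ(I−φ)·Δt = d  ⇒  (14.8+20.1+22.5+8.2+19 − 5φ)·2 = 112
φ = (84.60 − 112/2) / 5 = 5.72 mm/h.

φ ≈ 5.72 mm/h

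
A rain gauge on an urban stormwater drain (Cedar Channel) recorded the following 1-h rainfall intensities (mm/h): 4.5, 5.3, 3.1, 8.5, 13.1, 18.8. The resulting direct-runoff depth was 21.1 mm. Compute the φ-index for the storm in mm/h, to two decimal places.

φ ≈ 6.43 mm/h

Only the 3 blocks with intensity above φ contribute runoff: 8.5, 13.1, 18.8 mm/h.
Σ(I−φ)·Δt = d  ⇒  (8.5+13.1+18.8 − 3φ)·1 = 21.1
φ = (40.40 − 21.1/1) / 3 = 6.43 mm/h.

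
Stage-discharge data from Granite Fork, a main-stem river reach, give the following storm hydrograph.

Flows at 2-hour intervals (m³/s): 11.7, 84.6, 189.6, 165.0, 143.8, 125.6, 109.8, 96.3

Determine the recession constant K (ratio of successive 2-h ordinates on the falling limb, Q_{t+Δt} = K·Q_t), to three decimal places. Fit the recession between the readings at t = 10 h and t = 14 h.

K ≈ 0.876

Using the recession-limb readings at t = 10 h and t = 14 h: Q falls from 125.6 to 96.3 m³/s over 2 intervals.
K = (Q₂/Q₁)^(1/2) = (96.3/125.6)^(1/2) = 0.876.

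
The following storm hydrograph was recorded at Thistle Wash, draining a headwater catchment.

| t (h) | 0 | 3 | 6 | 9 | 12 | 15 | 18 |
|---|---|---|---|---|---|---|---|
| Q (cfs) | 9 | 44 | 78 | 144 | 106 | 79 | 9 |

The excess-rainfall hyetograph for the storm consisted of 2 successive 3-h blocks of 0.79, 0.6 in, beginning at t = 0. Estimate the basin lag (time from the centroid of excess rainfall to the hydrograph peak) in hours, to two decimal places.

Centroid of excess rainfall: t_c = Σ P_i·t̄_i / ΣP_i = 2.7950 h (block centres at 1.5, 4.5 h).
Hydrograph peak occurs at t = 9 h, so basin lag t_L = 9 − 2.7950 = 6.21 h.

t_L ≈ 6.21 h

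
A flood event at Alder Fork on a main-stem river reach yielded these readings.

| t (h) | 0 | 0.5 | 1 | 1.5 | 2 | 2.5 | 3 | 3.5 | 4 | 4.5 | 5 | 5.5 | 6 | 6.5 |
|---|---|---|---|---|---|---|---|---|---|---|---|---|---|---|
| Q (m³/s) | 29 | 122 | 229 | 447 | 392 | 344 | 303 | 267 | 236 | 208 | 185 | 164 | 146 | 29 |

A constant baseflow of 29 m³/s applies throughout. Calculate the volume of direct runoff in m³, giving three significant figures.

Direct-runoff ordinates (Q − Q_b): 0.0, 93.0, 200.0, 418.0, 363.0, 315.0, 274.0, 238.0, 207.0, 179.0, 156.0, 135.0, 117.0, 0.0 m³/s.
ΣQ_DR = 2695 m³/s.
With Δt = 0.5 h = 1800 s, V = ΣQ_DR · Δt = 2695 × 1800 = 4.85 × 10^6 m³.

V ≈ 4.85 × 10^6 m³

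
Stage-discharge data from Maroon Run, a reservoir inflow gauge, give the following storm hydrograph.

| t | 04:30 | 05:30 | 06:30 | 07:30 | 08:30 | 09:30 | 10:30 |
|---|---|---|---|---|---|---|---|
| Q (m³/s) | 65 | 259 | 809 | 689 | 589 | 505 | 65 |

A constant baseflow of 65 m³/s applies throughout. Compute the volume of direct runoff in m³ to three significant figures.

V ≈ 9.09 × 10^6 m³

Direct-runoff ordinates (Q − Q_b): 0.0, 194.0, 744.0, 624.0, 524.0, 440.0, 0.0 m³/s.
ΣQ_DR = 2526 m³/s.
With Δt = 1 h = 3600 s, V = ΣQ_DR · Δt = 2526 × 3600 = 9.09 × 10^6 m³.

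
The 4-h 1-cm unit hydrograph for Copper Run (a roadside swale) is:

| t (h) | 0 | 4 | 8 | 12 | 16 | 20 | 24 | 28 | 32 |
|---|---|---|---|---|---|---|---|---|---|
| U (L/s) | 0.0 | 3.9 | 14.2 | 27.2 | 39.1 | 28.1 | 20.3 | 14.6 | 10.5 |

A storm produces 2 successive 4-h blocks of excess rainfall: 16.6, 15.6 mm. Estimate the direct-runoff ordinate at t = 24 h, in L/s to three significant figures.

By discrete convolution, Q_j = Σ (P_i / 10 mm) · U_{j−i}.
At t = 24 h (j=6): Q = (16.6/10)·20.3 + (15.6/10)·28.1 = 77.5 L/s.

Q ≈ 77.5 L/s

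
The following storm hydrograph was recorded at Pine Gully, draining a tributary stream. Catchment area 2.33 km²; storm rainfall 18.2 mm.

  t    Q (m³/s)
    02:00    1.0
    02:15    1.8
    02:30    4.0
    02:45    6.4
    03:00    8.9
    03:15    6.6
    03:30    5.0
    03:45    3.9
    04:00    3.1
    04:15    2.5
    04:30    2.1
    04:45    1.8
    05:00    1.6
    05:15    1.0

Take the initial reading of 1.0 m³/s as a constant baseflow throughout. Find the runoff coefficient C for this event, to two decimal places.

ΣQ_DR = 35.70 m³/s; V = ΣQ_DR·Δt = 32130 m³.
Runoff depth d = V / A = 13.79 mm.
C = d / P = 13.79 / 18.2 = 0.76.

C ≈ 0.76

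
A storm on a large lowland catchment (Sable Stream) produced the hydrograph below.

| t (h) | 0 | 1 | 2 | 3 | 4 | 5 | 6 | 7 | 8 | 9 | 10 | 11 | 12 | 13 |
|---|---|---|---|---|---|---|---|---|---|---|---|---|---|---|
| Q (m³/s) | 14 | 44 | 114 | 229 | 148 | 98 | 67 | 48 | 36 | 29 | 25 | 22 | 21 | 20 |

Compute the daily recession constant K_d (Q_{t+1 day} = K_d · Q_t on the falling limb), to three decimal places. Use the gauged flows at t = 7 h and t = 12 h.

Between t = 7 h and t = 12 h the flow falls from 48 to 21 m³/s over 5×1 h = 5 h.
Per-interval ratio K = (21/48)^(1/5) = 0.8476; K_d = K^(24/1) = 0.019.

K_d ≈ 0.019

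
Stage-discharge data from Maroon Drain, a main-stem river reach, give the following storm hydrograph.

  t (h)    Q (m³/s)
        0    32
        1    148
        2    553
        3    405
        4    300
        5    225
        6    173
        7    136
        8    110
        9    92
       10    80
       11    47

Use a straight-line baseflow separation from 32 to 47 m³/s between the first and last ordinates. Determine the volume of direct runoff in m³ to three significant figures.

V ≈ 6.58 × 10^6 m³

Direct-runoff ordinates (Q − Q_b): 0.00, 114.64, 518.27, 368.91, 262.55, 186.18, 132.82, 94.45, 67.09, 47.73, 34.36, 0.00 m³/s.
ΣQ_DR = 1827 m³/s.
With Δt = 1 h = 3600 s, V = ΣQ_DR · Δt = 1827 × 3600 = 6.58 × 10^6 m³.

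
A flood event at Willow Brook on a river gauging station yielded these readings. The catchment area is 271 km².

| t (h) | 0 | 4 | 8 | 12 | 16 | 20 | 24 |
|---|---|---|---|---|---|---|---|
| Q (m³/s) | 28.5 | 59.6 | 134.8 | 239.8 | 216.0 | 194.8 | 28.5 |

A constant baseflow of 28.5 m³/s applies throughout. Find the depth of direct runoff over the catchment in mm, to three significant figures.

d ≈ 37.3 mm

Direct runoff: 0.0, 31.1, 106.3, 211.3, 187.5, 166.3, 0.0 m³/s; ΣQ_DR = 702.5 m³/s.
V = ΣQ_DR · Δt = 702.5 × 14400 s = 1.012 × 10^7 m³.
Over A = 271 km², depth = V / A = 37.3 mm.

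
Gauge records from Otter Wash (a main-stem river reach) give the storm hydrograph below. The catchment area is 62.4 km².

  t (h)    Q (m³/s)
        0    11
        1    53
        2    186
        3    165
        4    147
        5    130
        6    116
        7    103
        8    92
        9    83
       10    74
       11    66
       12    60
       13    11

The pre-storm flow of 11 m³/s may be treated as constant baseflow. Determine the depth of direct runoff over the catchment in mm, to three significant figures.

Direct runoff: 0.0, 42.0, 175.0, 154.0, 136.0, 119.0, 105.0, 92.0, 81.0, 72.0, 63.0, 55.0, 49.0, 0.0 m³/s; ΣQ_DR = 1143 m³/s.
V = ΣQ_DR · Δt = 1143 × 3600 s = 4.115 × 10^6 m³.
Over A = 62.4 km², depth = V / A = 65.9 mm.

d ≈ 65.9 mm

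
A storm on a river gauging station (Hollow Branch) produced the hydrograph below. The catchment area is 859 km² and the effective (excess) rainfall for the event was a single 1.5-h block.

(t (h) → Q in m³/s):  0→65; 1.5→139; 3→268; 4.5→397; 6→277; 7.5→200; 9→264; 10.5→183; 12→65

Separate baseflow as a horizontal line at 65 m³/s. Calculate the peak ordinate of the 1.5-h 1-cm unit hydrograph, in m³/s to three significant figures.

U_p ≈ 415 m³/s

Direct runoff: 0.0, 74.0, 203.0, 332.0, 212.0, 135.0, 199.0, 118.0, 0.0 m³/s; ΣQ_DR = 1273 m³/s, peak = 332.0 m³/s.
Runoff depth d = ΣQ_DR·Δt / A = 1273 × 5400 / (859 km²) = 8.003 mm.
The 1-cm UH is the DRH scaled by (10 mm)/d, so U_p = 332.0 × 10/8.003 = 415 m³/s.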